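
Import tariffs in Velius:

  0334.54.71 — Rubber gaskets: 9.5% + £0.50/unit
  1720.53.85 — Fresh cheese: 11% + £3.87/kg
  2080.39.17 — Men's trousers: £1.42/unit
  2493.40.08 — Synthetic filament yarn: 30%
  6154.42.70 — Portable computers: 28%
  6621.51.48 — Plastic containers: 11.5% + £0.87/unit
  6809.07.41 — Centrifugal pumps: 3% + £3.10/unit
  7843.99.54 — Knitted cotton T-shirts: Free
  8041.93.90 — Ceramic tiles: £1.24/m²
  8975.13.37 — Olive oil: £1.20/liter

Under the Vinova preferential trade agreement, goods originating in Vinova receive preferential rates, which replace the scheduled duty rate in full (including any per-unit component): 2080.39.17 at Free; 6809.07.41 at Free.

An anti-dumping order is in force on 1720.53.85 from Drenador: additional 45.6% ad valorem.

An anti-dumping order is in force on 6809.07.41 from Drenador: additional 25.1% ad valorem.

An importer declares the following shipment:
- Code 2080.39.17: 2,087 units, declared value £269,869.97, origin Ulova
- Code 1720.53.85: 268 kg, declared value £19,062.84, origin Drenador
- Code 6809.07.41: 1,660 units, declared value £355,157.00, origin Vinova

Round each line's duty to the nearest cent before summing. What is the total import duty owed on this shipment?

Line 1 (2080.39.17, Ulova, 2,087 units, £269,869.97):
Base rate for 2080.39.17 is £1.42/unit.
2080.39.17 has an FTA preferential rate, but origin Ulova is not Vinova; base rate stands.
Duty = 2,087 × £1.42 = £2,963.54.
Line 2 (1720.53.85, Drenador, 268 kg, £19,062.84):
Base rate for 1720.53.85 is 11% + £3.87/kg.
Additional duty on 1720.53.85 from Drenador: +45.6%. Applied ad valorem rate: 11% + 45.6% = 56.6%.
Duty = £19,062.84 × 56.6% + 268 × £3.87 = £11,826.73.
Line 3 (6809.07.41, Vinova, 1,660 units, £355,157.00):
Base rate for 6809.07.41 is 3% + £3.10/unit.
Origin Vinova qualifies under the Velius–Vinova agreement and 6809.07.41 is covered: preferential rate Free applies instead.
The additional-duty order on 6809.07.41 targets Drenador, not Vinova; it does not apply.
Duty = £355,157.00 × 0% = £0.00.
Total = £2,963.54 + £11,826.73 + £0.00 = £14,790.27.

£14,790.27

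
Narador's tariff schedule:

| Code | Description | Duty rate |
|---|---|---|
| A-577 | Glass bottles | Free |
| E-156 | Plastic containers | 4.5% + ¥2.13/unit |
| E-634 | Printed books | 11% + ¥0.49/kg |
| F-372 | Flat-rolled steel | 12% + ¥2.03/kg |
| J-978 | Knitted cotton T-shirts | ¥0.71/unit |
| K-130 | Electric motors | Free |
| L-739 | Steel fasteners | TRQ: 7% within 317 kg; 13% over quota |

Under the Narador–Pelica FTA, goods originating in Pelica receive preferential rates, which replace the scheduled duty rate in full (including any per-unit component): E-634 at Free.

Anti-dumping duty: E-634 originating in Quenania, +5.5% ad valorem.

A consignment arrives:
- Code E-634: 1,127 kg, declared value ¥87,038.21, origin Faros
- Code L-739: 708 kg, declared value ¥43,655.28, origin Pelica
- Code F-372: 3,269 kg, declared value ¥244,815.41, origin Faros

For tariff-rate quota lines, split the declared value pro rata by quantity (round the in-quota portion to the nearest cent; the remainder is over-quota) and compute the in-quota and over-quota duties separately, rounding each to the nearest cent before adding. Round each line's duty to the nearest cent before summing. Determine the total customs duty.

Line 1 (E-634, Faros, 1,127 kg, ¥87,038.21):
Base rate for E-634 is 11% + ¥0.49/kg.
E-634 has an FTA preferential rate, but origin Faros is not Pelica; base rate stands.
The additional-duty order on E-634 targets Quenania, not Faros; it does not apply.
Duty = ¥87,038.21 × 11% + 1,127 × ¥0.49 = ¥10,126.43.
Line 2 (L-739, Pelica, 708 kg, ¥43,655.28):
Code L-739 is under a tariff-rate quota (threshold 317 kg). In-quota: 317 kg at 7%; over-quota: 391 kg at 13%.
Pro-rata value split: in-quota = ¥43,655.28 × 317/708 = ¥19,546.22; over-quota = ¥43,655.28 − ¥19,546.22 = ¥24,109.06.
In-quota duty = ¥19,546.22 × 7% = ¥1,368.24. Over-quota duty = ¥24,109.06 × 13% = ¥3,134.18.
Line duty = ¥1,368.24 + ¥3,134.18 = ¥4,502.42.
Line 3 (F-372, Faros, 3,269 kg, ¥244,815.41):
Base rate for F-372 is 12% + ¥2.03/kg.
Duty = ¥244,815.41 × 12% + 3,269 × ¥2.03 = ¥36,013.92.
Total = ¥10,126.43 + ¥4,502.42 + ¥36,013.92 = ¥50,642.77.

¥50,642.77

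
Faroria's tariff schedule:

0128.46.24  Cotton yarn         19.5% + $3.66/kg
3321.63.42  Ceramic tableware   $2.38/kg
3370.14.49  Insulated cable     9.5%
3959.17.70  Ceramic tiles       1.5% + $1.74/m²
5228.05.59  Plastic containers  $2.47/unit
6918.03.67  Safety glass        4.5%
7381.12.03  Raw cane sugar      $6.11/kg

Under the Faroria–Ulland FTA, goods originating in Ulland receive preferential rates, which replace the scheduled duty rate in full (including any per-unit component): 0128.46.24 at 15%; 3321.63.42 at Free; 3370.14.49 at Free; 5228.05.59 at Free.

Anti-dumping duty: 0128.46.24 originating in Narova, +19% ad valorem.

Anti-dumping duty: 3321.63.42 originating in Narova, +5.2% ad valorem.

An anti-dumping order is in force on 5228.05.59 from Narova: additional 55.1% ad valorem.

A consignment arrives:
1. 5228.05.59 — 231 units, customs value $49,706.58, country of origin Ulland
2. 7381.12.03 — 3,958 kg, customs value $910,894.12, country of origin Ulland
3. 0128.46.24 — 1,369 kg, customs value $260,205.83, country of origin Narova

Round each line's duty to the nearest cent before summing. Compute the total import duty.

Line 1 (5228.05.59, Ulland, 231 units, $49,706.58):
Base rate for 5228.05.59 is $2.47/unit.
Origin Ulland qualifies under the Faroria–Ulland agreement and 5228.05.59 is covered: preferential rate Free applies instead.
The additional-duty order on 5228.05.59 targets Narova, not Ulland; it does not apply.
Duty = $49,706.58 × 0% = $0.00.
Line 2 (7381.12.03, Ulland, 3,958 kg, $910,894.12):
Base rate for 7381.12.03 is $6.11/kg.
Origin Ulland is the FTA partner but 7381.12.03 is not on the preference list; base rate stands.
Duty = 3,958 × $6.11 = $24,183.38.
Line 3 (0128.46.24, Narova, 1,369 kg, $260,205.83):
Base rate for 0128.46.24 is 19.5% + $3.66/kg.
0128.46.24 has an FTA preferential rate, but origin Narova is not Ulland; base rate stands.
Additional duty on 0128.46.24 from Narova: +19%. Applied ad valorem rate: 19.5% + 19% = 38.5%.
Duty = $260,205.83 × 38.5% + 1,369 × $3.66 = $105,189.78.
Total = $0.00 + $24,183.38 + $105,189.78 = $129,373.16.

$129,373.16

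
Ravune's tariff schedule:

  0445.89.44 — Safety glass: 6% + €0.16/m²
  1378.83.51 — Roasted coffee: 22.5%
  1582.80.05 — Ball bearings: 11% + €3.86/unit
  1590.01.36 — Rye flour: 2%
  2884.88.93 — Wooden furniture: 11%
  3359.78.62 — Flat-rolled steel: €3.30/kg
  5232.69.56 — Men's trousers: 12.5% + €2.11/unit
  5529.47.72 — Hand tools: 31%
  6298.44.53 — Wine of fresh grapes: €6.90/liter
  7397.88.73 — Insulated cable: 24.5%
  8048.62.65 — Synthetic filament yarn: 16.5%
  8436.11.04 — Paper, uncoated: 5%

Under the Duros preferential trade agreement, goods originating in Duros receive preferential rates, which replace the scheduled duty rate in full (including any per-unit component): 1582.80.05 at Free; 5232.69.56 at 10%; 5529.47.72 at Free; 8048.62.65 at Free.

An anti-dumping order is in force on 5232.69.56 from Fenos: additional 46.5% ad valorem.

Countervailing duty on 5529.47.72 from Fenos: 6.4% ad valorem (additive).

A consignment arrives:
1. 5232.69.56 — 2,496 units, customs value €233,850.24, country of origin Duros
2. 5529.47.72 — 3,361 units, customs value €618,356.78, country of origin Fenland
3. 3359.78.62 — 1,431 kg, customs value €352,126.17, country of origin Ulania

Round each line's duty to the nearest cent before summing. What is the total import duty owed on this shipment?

Line 1 (5232.69.56, Duros, 2,496 units, €233,850.24):
Base rate for 5232.69.56 is 12.5% + €2.11/unit.
Origin Duros qualifies under the Ravune–Duros agreement and 5232.69.56 is covered: preferential rate 10% applies instead.
The additional-duty order on 5232.69.56 targets Fenos, not Duros; it does not apply.
Duty = €233,850.24 × 10% = €23,385.02.
Line 2 (5529.47.72, Fenland, 3,361 units, €618,356.78):
Base rate for 5529.47.72 is 31%.
5529.47.72 has an FTA preferential rate, but origin Fenland is not Duros; base rate stands.
The additional-duty order on 5529.47.72 targets Fenos, not Fenland; it does not apply.
Duty = €618,356.78 × 31% = €191,690.60.
Line 3 (3359.78.62, Ulania, 1,431 kg, €352,126.17):
Base rate for 3359.78.62 is €3.30/kg.
Duty = 1,431 × €3.30 = €4,722.30.
Total = €23,385.02 + €191,690.60 + €4,722.30 = €219,797.92.

€219,797.92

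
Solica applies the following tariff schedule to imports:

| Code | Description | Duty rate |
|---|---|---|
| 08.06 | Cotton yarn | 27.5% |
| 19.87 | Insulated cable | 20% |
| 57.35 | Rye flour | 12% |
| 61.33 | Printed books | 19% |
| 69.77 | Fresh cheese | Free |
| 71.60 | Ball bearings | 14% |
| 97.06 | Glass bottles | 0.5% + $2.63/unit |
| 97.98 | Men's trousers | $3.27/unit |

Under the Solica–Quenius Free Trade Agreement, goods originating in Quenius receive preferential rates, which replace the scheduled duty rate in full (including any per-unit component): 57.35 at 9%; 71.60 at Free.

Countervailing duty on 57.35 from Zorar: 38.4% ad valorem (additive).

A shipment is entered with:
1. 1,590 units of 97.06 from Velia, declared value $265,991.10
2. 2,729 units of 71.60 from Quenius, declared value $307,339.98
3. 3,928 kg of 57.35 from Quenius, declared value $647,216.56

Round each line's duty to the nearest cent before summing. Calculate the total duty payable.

$63,761.15

Line 1 (97.06, Velia, 1,590 units, $265,991.10):
Base rate for 97.06 is 0.5% + $2.63/unit.
Duty = $265,991.10 × 0.5% + 1,590 × $2.63 = $5,511.66.
Line 2 (71.60, Quenius, 2,729 units, $307,339.98):
Base rate for 71.60 is 14%.
Origin Quenius qualifies under the Solica–Quenius agreement and 71.60 is covered: preferential rate Free applies instead.
Duty = $307,339.98 × 0% = $0.00.
Line 3 (57.35, Quenius, 3,928 kg, $647,216.56):
Base rate for 57.35 is 12%.
Origin Quenius qualifies under the Solica–Quenius agreement and 57.35 is covered: preferential rate 9% applies instead.
The additional-duty order on 57.35 targets Zorar, not Quenius; it does not apply.
Duty = $647,216.56 × 9% = $58,249.49.
Total = $5,511.66 + $0.00 + $58,249.49 = $63,761.15.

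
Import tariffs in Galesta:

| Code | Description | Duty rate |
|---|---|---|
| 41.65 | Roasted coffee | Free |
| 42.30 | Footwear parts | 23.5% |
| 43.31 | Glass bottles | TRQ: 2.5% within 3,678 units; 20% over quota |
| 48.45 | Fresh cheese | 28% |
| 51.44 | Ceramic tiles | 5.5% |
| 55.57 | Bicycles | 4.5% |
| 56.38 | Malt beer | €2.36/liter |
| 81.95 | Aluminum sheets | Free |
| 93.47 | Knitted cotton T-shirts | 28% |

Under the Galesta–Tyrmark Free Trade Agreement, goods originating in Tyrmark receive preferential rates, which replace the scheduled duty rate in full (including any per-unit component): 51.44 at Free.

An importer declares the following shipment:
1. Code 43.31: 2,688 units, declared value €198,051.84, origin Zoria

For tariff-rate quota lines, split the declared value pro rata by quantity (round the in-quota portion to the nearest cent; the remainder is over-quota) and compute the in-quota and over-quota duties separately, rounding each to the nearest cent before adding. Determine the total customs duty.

€4,951.30

Line 1 (43.31, Zoria, 2,688 units, €198,051.84):
Code 43.31 is under a tariff-rate quota (threshold 3,678 units). Quantity 2,688 units is within the quota, so the in-quota rate 2.5% applies to the full value.
Duty = €198,051.84 × 2.5% = €4,951.30.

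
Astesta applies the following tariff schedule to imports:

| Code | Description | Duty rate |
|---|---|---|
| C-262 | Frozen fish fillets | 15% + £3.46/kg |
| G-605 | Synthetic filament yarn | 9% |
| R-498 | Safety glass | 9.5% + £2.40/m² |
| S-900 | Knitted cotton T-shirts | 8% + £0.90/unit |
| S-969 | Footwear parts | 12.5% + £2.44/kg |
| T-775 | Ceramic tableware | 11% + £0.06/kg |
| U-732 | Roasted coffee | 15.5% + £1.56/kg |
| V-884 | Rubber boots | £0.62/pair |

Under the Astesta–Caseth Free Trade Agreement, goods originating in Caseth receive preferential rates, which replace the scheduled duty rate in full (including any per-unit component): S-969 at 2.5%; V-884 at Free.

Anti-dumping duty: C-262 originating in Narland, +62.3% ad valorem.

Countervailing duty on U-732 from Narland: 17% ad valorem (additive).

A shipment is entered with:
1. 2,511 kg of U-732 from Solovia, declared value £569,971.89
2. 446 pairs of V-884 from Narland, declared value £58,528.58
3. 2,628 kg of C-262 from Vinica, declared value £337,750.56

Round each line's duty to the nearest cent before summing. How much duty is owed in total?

£152,294.78

Line 1 (U-732, Solovia, 2,511 kg, £569,971.89):
Base rate for U-732 is 15.5% + £1.56/kg.
The additional-duty order on U-732 targets Narland, not Solovia; it does not apply.
Duty = £569,971.89 × 15.5% + 2,511 × £1.56 = £92,262.80.
Line 2 (V-884, Narland, 446 pairs, £58,528.58):
Base rate for V-884 is £0.62/pair.
V-884 has an FTA preferential rate, but origin Narland is not Caseth; base rate stands.
Duty = 446 × £0.62 = £276.52.
Line 3 (C-262, Vinica, 2,628 kg, £337,750.56):
Base rate for C-262 is 15% + £3.46/kg.
The additional-duty order on C-262 targets Narland, not Vinica; it does not apply.
Duty = £337,750.56 × 15% + 2,628 × £3.46 = £59,755.46.
Total = £92,262.80 + £276.52 + £59,755.46 = £152,294.78.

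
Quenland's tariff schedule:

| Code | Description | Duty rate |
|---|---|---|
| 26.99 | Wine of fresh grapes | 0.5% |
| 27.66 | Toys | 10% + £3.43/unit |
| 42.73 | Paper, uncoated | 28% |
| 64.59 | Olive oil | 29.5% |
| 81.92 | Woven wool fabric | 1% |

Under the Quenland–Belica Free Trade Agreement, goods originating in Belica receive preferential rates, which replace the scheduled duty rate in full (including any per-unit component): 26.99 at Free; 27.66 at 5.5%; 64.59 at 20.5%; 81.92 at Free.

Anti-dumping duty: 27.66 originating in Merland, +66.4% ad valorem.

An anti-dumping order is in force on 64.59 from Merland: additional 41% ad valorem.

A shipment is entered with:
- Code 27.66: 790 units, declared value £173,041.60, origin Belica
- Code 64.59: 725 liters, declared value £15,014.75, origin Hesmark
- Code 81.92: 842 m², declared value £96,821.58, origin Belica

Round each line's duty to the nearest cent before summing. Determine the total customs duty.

Line 1 (27.66, Belica, 790 units, £173,041.60):
Base rate for 27.66 is 10% + £3.43/unit.
Origin Belica qualifies under the Quenland–Belica agreement and 27.66 is covered: preferential rate 5.5% applies instead.
The additional-duty order on 27.66 targets Merland, not Belica; it does not apply.
Duty = £173,041.60 × 5.5% = £9,517.29.
Line 2 (64.59, Hesmark, 725 liters, £15,014.75):
Base rate for 64.59 is 29.5%.
64.59 has an FTA preferential rate, but origin Hesmark is not Belica; base rate stands.
The additional-duty order on 64.59 targets Merland, not Hesmark; it does not apply.
Duty = £15,014.75 × 29.5% = £4,429.35.
Line 3 (81.92, Belica, 842 m², £96,821.58):
Base rate for 81.92 is 1%.
Origin Belica qualifies under the Quenland–Belica agreement and 81.92 is covered: preferential rate Free applies instead.
Duty = £96,821.58 × 0% = £0.00.
Total = £9,517.29 + £4,429.35 + £0.00 = £13,946.64.

£13,946.64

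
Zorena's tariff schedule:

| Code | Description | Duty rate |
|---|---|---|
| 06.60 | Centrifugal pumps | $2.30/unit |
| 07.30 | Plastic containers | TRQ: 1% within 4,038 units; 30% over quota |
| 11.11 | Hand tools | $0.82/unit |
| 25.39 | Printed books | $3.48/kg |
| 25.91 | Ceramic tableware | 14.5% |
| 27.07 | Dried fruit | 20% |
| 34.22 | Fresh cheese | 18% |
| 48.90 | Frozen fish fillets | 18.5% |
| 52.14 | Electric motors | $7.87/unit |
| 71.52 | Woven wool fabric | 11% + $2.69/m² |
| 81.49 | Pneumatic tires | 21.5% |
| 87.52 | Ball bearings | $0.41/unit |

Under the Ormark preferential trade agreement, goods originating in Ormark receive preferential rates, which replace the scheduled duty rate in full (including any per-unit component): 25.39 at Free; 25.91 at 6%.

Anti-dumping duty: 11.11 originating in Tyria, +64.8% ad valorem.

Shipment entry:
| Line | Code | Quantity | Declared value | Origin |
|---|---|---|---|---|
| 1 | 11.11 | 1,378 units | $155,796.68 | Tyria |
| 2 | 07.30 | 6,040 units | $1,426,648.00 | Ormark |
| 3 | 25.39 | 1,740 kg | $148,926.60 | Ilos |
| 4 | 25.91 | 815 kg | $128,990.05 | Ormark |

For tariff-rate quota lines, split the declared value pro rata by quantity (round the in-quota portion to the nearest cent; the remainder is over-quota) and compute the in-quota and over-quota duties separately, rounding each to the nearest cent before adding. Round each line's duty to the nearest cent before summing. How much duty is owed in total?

Line 1 (11.11, Tyria, 1,378 units, $155,796.68):
Base rate for 11.11 is $0.82/unit.
Additional duty on 11.11 from Tyria: +64.8% ad valorem. Applied ad valorem rate = 64.8%.
Duty = $155,796.68 × 64.8% + 1,378 × $0.82 = $102,086.21.
Line 2 (07.30, Ormark, 6,040 units, $1,426,648.00):
Code 07.30 is under a tariff-rate quota (threshold 4,038 units). In-quota: 4,038 units at 1%; over-quota: 2,002 units at 30%.
Pro-rata value split: in-quota = $1,426,648.00 × 4,038/6,040 = $953,775.60; over-quota = $1,426,648.00 − $953,775.60 = $472,872.40.
In-quota duty = $953,775.60 × 1% = $9,537.76. Over-quota duty = $472,872.40 × 30% = $141,861.72.
Line duty = $9,537.76 + $141,861.72 = $151,399.48.
Line 3 (25.39, Ilos, 1,740 kg, $148,926.60):
Base rate for 25.39 is $3.48/kg.
25.39 has an FTA preferential rate, but origin Ilos is not Ormark; base rate stands.
Duty = 1,740 × $3.48 = $6,055.20.
Line 4 (25.91, Ormark, 815 kg, $128,990.05):
Base rate for 25.91 is 14.5%.
Origin Ormark qualifies under the Zorena–Ormark agreement and 25.91 is covered: preferential rate 6% applies instead.
Duty = $128,990.05 × 6% = $7,739.40.
Total = $102,086.21 + $151,399.48 + $6,055.20 + $7,739.40 = $267,280.29.

$267,280.29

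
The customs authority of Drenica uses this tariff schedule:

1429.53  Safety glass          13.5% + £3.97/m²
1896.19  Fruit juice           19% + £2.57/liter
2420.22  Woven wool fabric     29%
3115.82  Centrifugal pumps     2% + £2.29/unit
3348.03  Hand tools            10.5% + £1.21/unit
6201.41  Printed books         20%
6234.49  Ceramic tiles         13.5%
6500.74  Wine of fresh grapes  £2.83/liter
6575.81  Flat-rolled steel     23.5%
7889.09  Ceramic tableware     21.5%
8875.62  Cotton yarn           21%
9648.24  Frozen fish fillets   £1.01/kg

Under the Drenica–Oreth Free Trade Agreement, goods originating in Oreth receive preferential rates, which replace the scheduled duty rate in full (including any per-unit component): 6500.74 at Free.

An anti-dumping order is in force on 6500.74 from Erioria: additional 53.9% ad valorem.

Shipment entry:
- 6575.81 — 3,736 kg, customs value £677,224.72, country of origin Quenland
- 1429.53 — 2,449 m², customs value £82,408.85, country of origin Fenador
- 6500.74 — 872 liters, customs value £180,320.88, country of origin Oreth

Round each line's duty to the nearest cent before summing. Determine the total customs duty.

Line 1 (6575.81, Quenland, 3,736 kg, £677,224.72):
Base rate for 6575.81 is 23.5%.
Duty = £677,224.72 × 23.5% = £159,147.81.
Line 2 (1429.53, Fenador, 2,449 m², £82,408.85):
Base rate for 1429.53 is 13.5% + £3.97/m².
Duty = £82,408.85 × 13.5% + 2,449 × £3.97 = £20,847.72.
Line 3 (6500.74, Oreth, 872 liters, £180,320.88):
Base rate for 6500.74 is £2.83/liter.
Origin Oreth qualifies under the Drenica–Oreth agreement and 6500.74 is covered: preferential rate Free applies instead.
The additional-duty order on 6500.74 targets Erioria, not Oreth; it does not apply.
Duty = £180,320.88 × 0% = £0.00.
Total = £159,147.81 + £20,847.72 + £0.00 = £179,995.53.

£179,995.53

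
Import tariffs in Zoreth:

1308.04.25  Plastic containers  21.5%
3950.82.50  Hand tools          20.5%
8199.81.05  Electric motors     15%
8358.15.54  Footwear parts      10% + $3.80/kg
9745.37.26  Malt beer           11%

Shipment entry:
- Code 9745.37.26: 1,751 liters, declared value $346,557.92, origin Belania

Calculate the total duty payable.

$38,121.37

Line 1 (9745.37.26, Belania, 1,751 liters, $346,557.92):
Base rate for 9745.37.26 is 11%.
Duty = $346,557.92 × 11% = $38,121.37.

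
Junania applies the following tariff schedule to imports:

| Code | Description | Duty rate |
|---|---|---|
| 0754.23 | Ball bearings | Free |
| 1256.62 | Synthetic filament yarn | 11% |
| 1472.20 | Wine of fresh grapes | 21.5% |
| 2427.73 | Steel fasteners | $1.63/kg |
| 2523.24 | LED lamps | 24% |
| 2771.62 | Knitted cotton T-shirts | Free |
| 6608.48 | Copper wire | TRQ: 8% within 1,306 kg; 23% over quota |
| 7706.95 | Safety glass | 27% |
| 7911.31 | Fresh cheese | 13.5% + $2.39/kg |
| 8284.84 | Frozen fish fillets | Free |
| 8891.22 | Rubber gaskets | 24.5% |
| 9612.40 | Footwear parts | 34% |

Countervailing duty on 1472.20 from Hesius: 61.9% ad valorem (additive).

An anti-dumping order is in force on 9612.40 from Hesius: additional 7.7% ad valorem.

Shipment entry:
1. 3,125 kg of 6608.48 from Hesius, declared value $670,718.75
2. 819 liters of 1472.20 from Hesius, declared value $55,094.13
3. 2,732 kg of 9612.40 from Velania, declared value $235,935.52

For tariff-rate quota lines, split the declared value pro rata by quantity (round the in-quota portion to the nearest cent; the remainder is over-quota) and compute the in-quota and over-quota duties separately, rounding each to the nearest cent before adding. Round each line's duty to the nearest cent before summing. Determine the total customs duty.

$238,385.87

Line 1 (6608.48, Hesius, 3,125 kg, $670,718.75):
Code 6608.48 is under a tariff-rate quota (threshold 1,306 kg). In-quota: 1,306 kg at 8%; over-quota: 1,819 kg at 23%.
Pro-rata value split: in-quota = $670,718.75 × 1,306/3,125 = $280,306.78; over-quota = $670,718.75 − $280,306.78 = $390,411.97.
In-quota duty = $280,306.78 × 8% = $22,424.54. Over-quota duty = $390,411.97 × 23% = $89,794.75.
Line duty = $22,424.54 + $89,794.75 = $112,219.29.
Line 2 (1472.20, Hesius, 819 liters, $55,094.13):
Base rate for 1472.20 is 21.5%.
Additional duty on 1472.20 from Hesius: +61.9%. Applied ad valorem rate: 21.5% + 61.9% = 83.4%.
Duty = $55,094.13 × 83.4% = $45,948.50.
Line 3 (9612.40, Velania, 2,732 kg, $235,935.52):
Base rate for 9612.40 is 34%.
The additional-duty order on 9612.40 targets Hesius, not Velania; it does not apply.
Duty = $235,935.52 × 34% = $80,218.08.
Total = $112,219.29 + $45,948.50 + $80,218.08 = $238,385.87.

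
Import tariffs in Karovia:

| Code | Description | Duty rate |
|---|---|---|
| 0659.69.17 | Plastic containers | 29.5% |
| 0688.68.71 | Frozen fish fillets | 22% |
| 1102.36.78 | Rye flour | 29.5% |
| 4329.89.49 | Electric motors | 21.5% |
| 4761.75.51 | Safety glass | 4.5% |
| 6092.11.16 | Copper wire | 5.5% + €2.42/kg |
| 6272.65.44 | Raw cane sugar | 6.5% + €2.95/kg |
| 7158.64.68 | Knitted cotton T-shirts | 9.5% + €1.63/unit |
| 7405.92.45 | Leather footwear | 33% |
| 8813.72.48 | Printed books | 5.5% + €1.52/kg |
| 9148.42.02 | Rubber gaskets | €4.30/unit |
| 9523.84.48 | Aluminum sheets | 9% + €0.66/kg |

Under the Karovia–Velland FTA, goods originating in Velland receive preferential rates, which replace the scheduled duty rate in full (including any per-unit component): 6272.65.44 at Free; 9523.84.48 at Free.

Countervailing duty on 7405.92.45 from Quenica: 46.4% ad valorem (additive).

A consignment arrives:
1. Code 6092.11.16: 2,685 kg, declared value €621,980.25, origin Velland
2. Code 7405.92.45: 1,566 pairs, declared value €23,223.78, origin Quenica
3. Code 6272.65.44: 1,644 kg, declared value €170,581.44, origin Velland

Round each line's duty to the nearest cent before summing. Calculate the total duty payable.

Line 1 (6092.11.16, Velland, 2,685 kg, €621,980.25):
Base rate for 6092.11.16 is 5.5% + €2.42/kg.
Origin Velland is the FTA partner but 6092.11.16 is not on the preference list; base rate stands.
Duty = €621,980.25 × 5.5% + 2,685 × €2.42 = €40,706.61.
Line 2 (7405.92.45, Quenica, 1,566 pairs, €23,223.78):
Base rate for 7405.92.45 is 33%.
Additional duty on 7405.92.45 from Quenica: +46.4%. Applied ad valorem rate: 33% + 46.4% = 79.4%.
Duty = €23,223.78 × 79.4% = €18,439.68.
Line 3 (6272.65.44, Velland, 1,644 kg, €170,581.44):
Base rate for 6272.65.44 is 6.5% + €2.95/kg.
Origin Velland qualifies under the Karovia–Velland agreement and 6272.65.44 is covered: preferential rate Free applies instead.
Duty = €170,581.44 × 0% = €0.00.
Total = €40,706.61 + €18,439.68 + €0.00 = €59,146.29.

€59,146.29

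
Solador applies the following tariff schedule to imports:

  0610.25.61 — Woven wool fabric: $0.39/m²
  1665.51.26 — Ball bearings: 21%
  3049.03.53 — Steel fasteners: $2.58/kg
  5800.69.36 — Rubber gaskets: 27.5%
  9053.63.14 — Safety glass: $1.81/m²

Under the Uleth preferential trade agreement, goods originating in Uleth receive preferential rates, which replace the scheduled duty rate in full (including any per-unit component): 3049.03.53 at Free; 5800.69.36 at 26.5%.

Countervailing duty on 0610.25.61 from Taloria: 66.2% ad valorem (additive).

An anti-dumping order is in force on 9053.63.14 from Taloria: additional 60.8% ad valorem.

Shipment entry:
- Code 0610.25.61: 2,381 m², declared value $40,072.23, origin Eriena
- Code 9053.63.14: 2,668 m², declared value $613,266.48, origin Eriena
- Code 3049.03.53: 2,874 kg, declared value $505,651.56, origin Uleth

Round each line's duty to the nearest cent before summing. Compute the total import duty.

Line 1 (0610.25.61, Eriena, 2,381 m², $40,072.23):
Base rate for 0610.25.61 is $0.39/m².
The additional-duty order on 0610.25.61 targets Taloria, not Eriena; it does not apply.
Duty = 2,381 × $0.39 = $928.59.
Line 2 (9053.63.14, Eriena, 2,668 m², $613,266.48):
Base rate for 9053.63.14 is $1.81/m².
The additional-duty order on 9053.63.14 targets Taloria, not Eriena; it does not apply.
Duty = 2,668 × $1.81 = $4,829.08.
Line 3 (3049.03.53, Uleth, 2,874 kg, $505,651.56):
Base rate for 3049.03.53 is $2.58/kg.
Origin Uleth qualifies under the Solador–Uleth agreement and 3049.03.53 is covered: preferential rate Free applies instead.
Duty = $505,651.56 × 0% = $0.00.
Total = $928.59 + $4,829.08 + $0.00 = $5,757.67.

$5,757.67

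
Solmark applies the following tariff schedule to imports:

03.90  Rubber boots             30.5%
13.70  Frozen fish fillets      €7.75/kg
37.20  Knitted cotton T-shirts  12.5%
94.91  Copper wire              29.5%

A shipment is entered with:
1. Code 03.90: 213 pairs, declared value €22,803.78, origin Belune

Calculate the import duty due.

€6,955.15

Line 1 (03.90, Belune, 213 pairs, €22,803.78):
Base rate for 03.90 is 30.5%.
Duty = €22,803.78 × 30.5% = €6,955.15.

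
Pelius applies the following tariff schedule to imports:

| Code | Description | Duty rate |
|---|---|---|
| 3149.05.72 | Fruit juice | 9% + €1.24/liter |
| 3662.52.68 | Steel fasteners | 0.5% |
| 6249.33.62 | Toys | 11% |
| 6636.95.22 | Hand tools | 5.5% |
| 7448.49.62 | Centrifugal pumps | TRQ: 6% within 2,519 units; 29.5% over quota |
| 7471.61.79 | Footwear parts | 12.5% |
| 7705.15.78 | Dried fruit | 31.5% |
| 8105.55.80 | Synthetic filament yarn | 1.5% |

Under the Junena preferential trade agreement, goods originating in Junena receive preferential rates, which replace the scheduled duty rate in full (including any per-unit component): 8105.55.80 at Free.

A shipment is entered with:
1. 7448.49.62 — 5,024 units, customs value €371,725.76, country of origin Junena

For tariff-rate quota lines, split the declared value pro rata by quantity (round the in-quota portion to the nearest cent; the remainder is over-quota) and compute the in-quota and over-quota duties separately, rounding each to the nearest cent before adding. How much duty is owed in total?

Line 1 (7448.49.62, Junena, 5,024 units, €371,725.76):
Code 7448.49.62 is under a tariff-rate quota (threshold 2,519 units). In-quota: 2,519 units at 6%; over-quota: 2,505 units at 29.5%.
Pro-rata value split: in-quota = €371,725.76 × 2,519/5,024 = €186,380.81; over-quota = €371,725.76 − €186,380.81 = €185,344.95.
In-quota duty = €186,380.81 × 6% = €11,182.85. Over-quota duty = €185,344.95 × 29.5% = €54,676.76.
Line duty = €11,182.85 + €54,676.76 = €65,859.61.

€65,859.61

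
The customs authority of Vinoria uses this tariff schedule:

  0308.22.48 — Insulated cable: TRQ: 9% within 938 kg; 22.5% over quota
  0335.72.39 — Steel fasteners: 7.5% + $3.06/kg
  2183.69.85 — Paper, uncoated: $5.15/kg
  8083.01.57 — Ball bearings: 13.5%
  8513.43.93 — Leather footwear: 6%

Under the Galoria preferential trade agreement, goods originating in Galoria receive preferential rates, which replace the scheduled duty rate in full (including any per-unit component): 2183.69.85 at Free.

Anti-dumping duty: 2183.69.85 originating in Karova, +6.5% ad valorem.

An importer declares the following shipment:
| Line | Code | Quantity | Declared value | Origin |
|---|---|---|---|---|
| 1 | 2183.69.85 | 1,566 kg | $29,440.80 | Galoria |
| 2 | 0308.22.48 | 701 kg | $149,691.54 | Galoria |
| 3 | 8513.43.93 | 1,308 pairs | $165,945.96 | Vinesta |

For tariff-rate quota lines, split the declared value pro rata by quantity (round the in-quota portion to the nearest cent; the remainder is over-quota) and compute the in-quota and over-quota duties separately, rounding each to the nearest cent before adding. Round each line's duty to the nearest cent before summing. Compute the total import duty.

Line 1 (2183.69.85, Galoria, 1,566 kg, $29,440.80):
Base rate for 2183.69.85 is $5.15/kg.
Origin Galoria qualifies under the Vinoria–Galoria agreement and 2183.69.85 is covered: preferential rate Free applies instead.
The additional-duty order on 2183.69.85 targets Karova, not Galoria; it does not apply.
Duty = $29,440.80 × 0% = $0.00.
Line 2 (0308.22.48, Galoria, 701 kg, $149,691.54):
Code 0308.22.48 is under a tariff-rate quota (threshold 938 kg). Quantity 701 kg is within the quota, so the in-quota rate 9% applies to the full value.
Duty = $149,691.54 × 9% = $13,472.24.
Line 3 (8513.43.93, Vinesta, 1,308 pairs, $165,945.96):
Base rate for 8513.43.93 is 6%.
Duty = $165,945.96 × 6% = $9,956.76.
Total = $0.00 + $13,472.24 + $9,956.76 = $23,429.00.

$23,429.00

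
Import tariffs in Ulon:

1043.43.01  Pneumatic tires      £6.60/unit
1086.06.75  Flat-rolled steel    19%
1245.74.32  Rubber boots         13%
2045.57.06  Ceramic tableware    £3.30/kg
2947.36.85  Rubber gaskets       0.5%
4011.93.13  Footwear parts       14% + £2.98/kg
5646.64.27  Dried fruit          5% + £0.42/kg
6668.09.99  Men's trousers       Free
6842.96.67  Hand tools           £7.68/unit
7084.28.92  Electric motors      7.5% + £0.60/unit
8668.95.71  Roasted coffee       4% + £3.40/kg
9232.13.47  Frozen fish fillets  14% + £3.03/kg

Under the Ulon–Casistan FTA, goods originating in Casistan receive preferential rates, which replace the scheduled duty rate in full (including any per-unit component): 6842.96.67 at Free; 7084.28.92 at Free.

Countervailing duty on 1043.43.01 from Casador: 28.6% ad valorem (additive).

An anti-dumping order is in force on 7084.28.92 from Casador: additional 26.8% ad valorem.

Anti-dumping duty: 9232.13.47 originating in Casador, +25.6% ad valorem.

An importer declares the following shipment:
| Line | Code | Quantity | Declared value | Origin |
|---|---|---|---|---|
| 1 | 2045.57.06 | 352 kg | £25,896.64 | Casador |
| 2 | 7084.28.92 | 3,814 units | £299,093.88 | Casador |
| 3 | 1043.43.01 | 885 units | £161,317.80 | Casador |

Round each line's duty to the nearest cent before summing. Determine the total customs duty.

Line 1 (2045.57.06, Casador, 352 kg, £25,896.64):
Base rate for 2045.57.06 is £3.30/kg.
Duty = 352 × £3.30 = £1,161.60.
Line 2 (7084.28.92, Casador, 3,814 units, £299,093.88):
Base rate for 7084.28.92 is 7.5% + £0.60/unit.
7084.28.92 has an FTA preferential rate, but origin Casador is not Casistan; base rate stands.
Additional duty on 7084.28.92 from Casador: +26.8%. Applied ad valorem rate: 7.5% + 26.8% = 34.3%.
Duty = £299,093.88 × 34.3% + 3,814 × £0.60 = £104,877.60.
Line 3 (1043.43.01, Casador, 885 units, £161,317.80):
Base rate for 1043.43.01 is £6.60/unit.
Additional duty on 1043.43.01 from Casador: +28.6% ad valorem. Applied ad valorem rate = 28.6%.
Duty = £161,317.80 × 28.6% + 885 × £6.60 = £51,977.89.
Total = £1,161.60 + £104,877.60 + £51,977.89 = £158,017.09.

£158,017.09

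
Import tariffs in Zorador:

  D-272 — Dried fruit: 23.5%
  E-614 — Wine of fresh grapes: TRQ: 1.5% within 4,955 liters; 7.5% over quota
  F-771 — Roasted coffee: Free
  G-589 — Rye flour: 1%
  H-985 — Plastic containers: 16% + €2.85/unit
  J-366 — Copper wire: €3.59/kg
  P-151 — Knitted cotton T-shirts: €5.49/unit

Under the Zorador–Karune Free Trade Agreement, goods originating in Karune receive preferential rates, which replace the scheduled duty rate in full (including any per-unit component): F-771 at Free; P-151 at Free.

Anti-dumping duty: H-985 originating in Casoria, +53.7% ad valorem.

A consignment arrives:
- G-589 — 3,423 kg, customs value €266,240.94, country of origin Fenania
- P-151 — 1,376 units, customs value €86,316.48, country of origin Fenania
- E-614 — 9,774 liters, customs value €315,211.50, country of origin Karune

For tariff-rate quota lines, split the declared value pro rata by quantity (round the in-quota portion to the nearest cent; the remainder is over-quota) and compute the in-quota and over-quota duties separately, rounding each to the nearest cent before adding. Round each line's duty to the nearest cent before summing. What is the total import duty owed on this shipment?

€24,269.59

Line 1 (G-589, Fenania, 3,423 kg, €266,240.94):
Base rate for G-589 is 1%.
Duty = €266,240.94 × 1% = €2,662.41.
Line 2 (P-151, Fenania, 1,376 units, €86,316.48):
Base rate for P-151 is €5.49/unit.
P-151 has an FTA preferential rate, but origin Fenania is not Karune; base rate stands.
Duty = 1,376 × €5.49 = €7,554.24.
Line 3 (E-614, Karune, 9,774 liters, €315,211.50):
Code E-614 is under a tariff-rate quota (threshold 4,955 liters). In-quota: 4,955 liters at 1.5%; over-quota: 4,819 liters at 7.5%.
Pro-rata value split: in-quota = €315,211.50 × 4,955/9,774 = €159,798.75; over-quota = €315,211.50 − €159,798.75 = €155,412.75.
In-quota duty = €159,798.75 × 1.5% = €2,396.98. Over-quota duty = €155,412.75 × 7.5% = €11,655.96.
Line duty = €2,396.98 + €11,655.96 = €14,052.94.
Total = €2,662.41 + €7,554.24 + €14,052.94 = €24,269.59.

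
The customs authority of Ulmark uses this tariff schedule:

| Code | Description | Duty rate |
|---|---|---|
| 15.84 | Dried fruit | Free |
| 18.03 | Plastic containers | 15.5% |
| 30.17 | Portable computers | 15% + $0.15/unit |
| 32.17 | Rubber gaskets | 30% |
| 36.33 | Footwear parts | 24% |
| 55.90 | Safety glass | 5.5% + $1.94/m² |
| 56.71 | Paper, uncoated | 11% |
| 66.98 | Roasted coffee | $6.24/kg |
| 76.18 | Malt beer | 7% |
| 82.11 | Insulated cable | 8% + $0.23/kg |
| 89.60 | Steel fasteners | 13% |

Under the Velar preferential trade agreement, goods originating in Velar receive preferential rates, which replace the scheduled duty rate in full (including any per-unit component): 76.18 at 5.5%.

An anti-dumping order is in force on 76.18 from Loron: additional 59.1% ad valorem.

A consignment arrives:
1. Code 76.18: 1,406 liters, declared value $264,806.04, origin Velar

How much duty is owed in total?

$14,564.33

Line 1 (76.18, Velar, 1,406 liters, $264,806.04):
Base rate for 76.18 is 7%.
Origin Velar qualifies under the Ulmark–Velar agreement and 76.18 is covered: preferential rate 5.5% applies instead.
The additional-duty order on 76.18 targets Loron, not Velar; it does not apply.
Duty = $264,806.04 × 5.5% = $14,564.33.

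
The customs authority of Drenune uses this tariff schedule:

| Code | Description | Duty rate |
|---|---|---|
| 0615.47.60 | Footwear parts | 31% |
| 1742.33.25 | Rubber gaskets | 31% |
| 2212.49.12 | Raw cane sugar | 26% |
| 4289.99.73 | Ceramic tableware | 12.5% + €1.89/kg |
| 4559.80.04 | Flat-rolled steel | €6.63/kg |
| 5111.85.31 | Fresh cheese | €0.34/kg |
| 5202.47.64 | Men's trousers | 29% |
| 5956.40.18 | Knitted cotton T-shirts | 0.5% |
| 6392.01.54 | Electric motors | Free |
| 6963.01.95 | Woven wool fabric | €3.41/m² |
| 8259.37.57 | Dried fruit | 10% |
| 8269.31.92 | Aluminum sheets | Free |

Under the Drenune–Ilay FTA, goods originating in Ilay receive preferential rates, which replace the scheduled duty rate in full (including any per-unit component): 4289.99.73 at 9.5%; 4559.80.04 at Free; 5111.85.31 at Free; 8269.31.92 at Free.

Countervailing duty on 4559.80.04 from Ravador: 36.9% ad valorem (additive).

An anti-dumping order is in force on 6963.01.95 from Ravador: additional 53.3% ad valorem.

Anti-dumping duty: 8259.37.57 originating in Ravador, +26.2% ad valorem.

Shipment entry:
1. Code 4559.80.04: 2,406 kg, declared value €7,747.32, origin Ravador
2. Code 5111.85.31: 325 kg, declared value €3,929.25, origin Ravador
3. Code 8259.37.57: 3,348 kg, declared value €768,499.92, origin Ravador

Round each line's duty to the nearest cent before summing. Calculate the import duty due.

Line 1 (4559.80.04, Ravador, 2,406 kg, €7,747.32):
Base rate for 4559.80.04 is €6.63/kg.
4559.80.04 has an FTA preferential rate, but origin Ravador is not Ilay; base rate stands.
Additional duty on 4559.80.04 from Ravador: +36.9% ad valorem. Applied ad valorem rate = 36.9%.
Duty = €7,747.32 × 36.9% + 2,406 × €6.63 = €18,810.54.
Line 2 (5111.85.31, Ravador, 325 kg, €3,929.25):
Base rate for 5111.85.31 is €0.34/kg.
5111.85.31 has an FTA preferential rate, but origin Ravador is not Ilay; base rate stands.
Duty = 325 × €0.34 = €110.50.
Line 3 (8259.37.57, Ravador, 3,348 kg, €768,499.92):
Base rate for 8259.37.57 is 10%.
Additional duty on 8259.37.57 from Ravador: +26.2%. Applied ad valorem rate: 10% + 26.2% = 36.2%.
Duty = €768,499.92 × 36.2% = €278,196.97.
Total = €18,810.54 + €110.50 + €278,196.97 = €297,118.01.

€297,118.01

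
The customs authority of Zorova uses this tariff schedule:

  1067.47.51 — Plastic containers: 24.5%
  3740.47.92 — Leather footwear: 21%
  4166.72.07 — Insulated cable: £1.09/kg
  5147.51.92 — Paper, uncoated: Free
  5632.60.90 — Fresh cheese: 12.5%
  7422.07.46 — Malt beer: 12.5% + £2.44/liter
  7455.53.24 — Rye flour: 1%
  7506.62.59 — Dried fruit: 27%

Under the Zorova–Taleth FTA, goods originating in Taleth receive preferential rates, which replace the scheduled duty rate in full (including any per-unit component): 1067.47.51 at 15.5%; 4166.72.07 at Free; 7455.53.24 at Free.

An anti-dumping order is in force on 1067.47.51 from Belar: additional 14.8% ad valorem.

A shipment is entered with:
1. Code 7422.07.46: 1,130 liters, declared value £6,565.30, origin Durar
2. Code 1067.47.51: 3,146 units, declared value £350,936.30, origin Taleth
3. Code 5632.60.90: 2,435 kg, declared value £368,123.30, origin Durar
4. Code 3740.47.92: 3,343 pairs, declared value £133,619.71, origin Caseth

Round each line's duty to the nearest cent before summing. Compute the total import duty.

£132,048.54

Line 1 (7422.07.46, Durar, 1,130 liters, £6,565.30):
Base rate for 7422.07.46 is 12.5% + £2.44/liter.
Duty = £6,565.30 × 12.5% + 1,130 × £2.44 = £3,577.86.
Line 2 (1067.47.51, Taleth, 3,146 units, £350,936.30):
Base rate for 1067.47.51 is 24.5%.
Origin Taleth qualifies under the Zorova–Taleth agreement and 1067.47.51 is covered: preferential rate 15.5% applies instead.
The additional-duty order on 1067.47.51 targets Belar, not Taleth; it does not apply.
Duty = £350,936.30 × 15.5% = £54,395.13.
Line 3 (5632.60.90, Durar, 2,435 kg, £368,123.30):
Base rate for 5632.60.90 is 12.5%.
Duty = £368,123.30 × 12.5% = £46,015.41.
Line 4 (3740.47.92, Caseth, 3,343 pairs, £133,619.71):
Base rate for 3740.47.92 is 21%.
Duty = £133,619.71 × 21% = £28,060.14.
Total = £3,577.86 + £54,395.13 + £46,015.41 + £28,060.14 = £132,048.54.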